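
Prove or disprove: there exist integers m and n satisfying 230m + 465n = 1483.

There are no such integers.

Any value of 230m + 465n is a multiple of gcd(230, 465) = 5.
But 1483 = 5·296 + 3, so 5 ∤ 1483.
Therefore 230m + 465n = 1483 has no solution in integers.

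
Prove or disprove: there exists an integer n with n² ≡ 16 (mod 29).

Take n = 25. Then 25² = 625 = 21·29 + 16, so 25² ≡ 16 (mod 29).

n = 25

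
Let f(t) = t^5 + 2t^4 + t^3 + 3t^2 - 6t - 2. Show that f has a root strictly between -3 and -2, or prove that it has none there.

Such a root exists.

f(-3) = -65 and f(-2) = 14, which have opposite signs.
Since f is a polynomial it is continuous on [-3, -2].
By the Intermediate Value Theorem, f takes the value 0 somewhere in the open interval.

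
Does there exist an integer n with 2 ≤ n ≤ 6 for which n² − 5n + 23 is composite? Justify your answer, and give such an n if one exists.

The values for n = 2, 3, …, 6 are 17, 17, 19, 23, 29, and each of these is prime.
So no value in the range makes the expression composite.

No such integer n in that range exists.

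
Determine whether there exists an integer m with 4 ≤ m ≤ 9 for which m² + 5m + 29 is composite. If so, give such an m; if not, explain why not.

At m = 4: 4² + 5·4 + 29 = 65 = 5·13, which is composite.

m = 4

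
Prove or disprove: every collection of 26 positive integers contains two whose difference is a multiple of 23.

Yes, this is always true.

Partition the integers by their residue mod 23; there are 23 classes.
Since 26 > 23, two of the 26 integers must share a residue class by the pigeonhole principle; call them a and b.
Equal remainders mean a − b ≡ 0 (mod 23), so 23 divides their difference.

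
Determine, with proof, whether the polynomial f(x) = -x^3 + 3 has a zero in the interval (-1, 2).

f(-1) = 4 and f(2) = -5, which have opposite signs.
As a polynomial, f is continuous on every closed interval.
By the Intermediate Value Theorem f must vanish at some point of (-1, 2).

Yes, f has a root in the interval.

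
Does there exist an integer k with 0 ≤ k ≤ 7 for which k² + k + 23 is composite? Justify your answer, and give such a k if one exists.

k = 6

At k = 6: 6² + 6 + 23 = 65 = 5·13, which is composite.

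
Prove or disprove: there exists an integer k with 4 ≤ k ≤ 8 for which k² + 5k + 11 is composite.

k = 6

At k = 6: 6² + 5·6 + 11 = 77 = 7·11, which is composite.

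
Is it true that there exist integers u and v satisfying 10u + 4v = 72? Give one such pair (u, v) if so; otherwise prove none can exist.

Since gcd(10, 4) = 2 and 72 = 2·36, Bézout's identity guarantees a solution.
Dividing through by 2 reduces the equation to 5u + 2v = 36.
Run the Euclidean algorithm on 5 and 2: 5 = 2·2 + 1, 2 = 2·1 + 0.
Unwinding: 1 = 5 − 2·2, i.e. 5·1 + 2·(-2) = 1.
Multiplying through by 36: u = 1·36 = 36, v = (-2)·36 = -72 is a solution.
Shifting by a multiple of (2, −5) keeps it a solution: u = 36 − 18·2 = 0, v = -72 + 18·5 = 18.
Indeed 10·0 + 4·18 = 0 + 72 = 72.

u = 0, v = 18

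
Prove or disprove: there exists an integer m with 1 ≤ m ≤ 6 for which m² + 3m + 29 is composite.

At m = 2: 2² + 3·2 + 29 = 39 = 3·13, which is composite.

m = 2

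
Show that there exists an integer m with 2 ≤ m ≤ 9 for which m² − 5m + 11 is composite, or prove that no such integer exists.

m = 8

At m = 8: 8² − 5·8 + 11 = 35 = 5·7, which is composite.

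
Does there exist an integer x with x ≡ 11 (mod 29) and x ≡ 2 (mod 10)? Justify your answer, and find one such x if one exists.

Since 29 and 10 share no common factor, CRT says the pair of congruences has a solution (unique mod 290).
Any solution of the first congruence is x = 11 + 29t; substituting into the second, 29t ≡ 2 − 11 ≡ 1 (mod 10).
29 ≡ 9 (mod 10), so this reads 9t ≡ 1 (mod 10). Note 9·9 = 81 ≡ 1 (mod 10) (as 81 − 1 = 8·10), so 9⁻¹ ≡ 9.
Therefore t ≡ 9·1 = 9 (mod 10).
With t = 9: x = 11 + 29·9 = 272.
Check: 272 mod 29 = 11, 272 mod 10 = 2. ✓

x = 272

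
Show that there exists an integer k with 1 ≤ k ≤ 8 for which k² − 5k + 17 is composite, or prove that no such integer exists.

No, no such integer k in that range exists.

The values for k = 1, 2, …, 8 are 13, 11, 11, 13, 17, 23, 31, 41, and each of these is prime.
So no value in the range makes the expression composite.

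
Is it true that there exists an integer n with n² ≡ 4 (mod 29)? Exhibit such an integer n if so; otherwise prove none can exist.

n = 27 works: 27² = 729, and 729 − 4 = 725 = 25·29.

n = 27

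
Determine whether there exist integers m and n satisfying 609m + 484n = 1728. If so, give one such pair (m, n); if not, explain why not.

m = 432, n = -540

609 and 484 are coprime, so 609m + 484n ranges over all of ℤ.
Euclidean algorithm: 609 = 1·484 + 125, 484 = 3·125 + 109, 125 = 1·109 + 16, 109 = 6·16 + 13, 16 = 1·13 + 3, 13 = 4·3 + 1, 3 = 3·1 + 0.
Unwinding: 1 = 13 − 4·3 = 13 − 4·(16 − 1·13) = −4·16 + 5·13 = −4·16 + 5·(109 − 6·16) = 5·109 − 34·16 = 5·109 − 34·(125 − 1·109) = −34·125 + 39·109 = −34·125 + 39·(484 − 3·125) = 39·484 − 151·125 = 39·484 − 151·(609 − 1·484) = −151·609 + 190·484, i.e. 609·(-151) + 484·190 = 1.
Times 1728: 609·(-260928) + 484·328320 = 1728, so (-260928, 328320) solves it.
Adding 540·484 to m and subtracting 540·609 from n gives the tidier solution (432, -540).
Indeed 609·432 + 484·(-540) = 263088 − 261360 = 1728.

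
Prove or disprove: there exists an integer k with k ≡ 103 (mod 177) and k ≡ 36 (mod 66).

There is no such integer.

Reduce both congruences modulo 3, which divides 177 and 66: they say k ≡ 103 (mod 3) and k ≡ 36 (mod 3).
But 103 mod 3 = 1 while 36 mod 3 = 0, a contradiction.
Hence the system has no solution.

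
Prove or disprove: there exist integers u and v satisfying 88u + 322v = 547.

gcd(88, 322) = 2, so every integer of the form 88u + 322v is a multiple of 2.
However 547 leaves remainder 1 on division by 2.
Hence no integers u, v satisfy the equation.

No such integers exist.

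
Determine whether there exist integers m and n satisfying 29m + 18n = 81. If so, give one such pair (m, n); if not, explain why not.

29 and 18 are coprime, so 29m + 18n ranges over all of ℤ.
Dividing repeatedly: 29 = 1·18 + 11, 18 = 1·11 + 7, 11 = 1·7 + 4, 7 = 1·4 + 3, 4 = 1·3 + 1, 3 = 3·1 + 0.
Working back up the chain: 1 = 4 − 1·3 = 4 − (7 − 1·4) = −7 + 2·4 = −7 + 2·(11 − 1·7) = 2·11 − 3·7 = 2·11 − 3·(18 − 1·11) = −3·18 + 5·11 = −3·18 + 5·(29 − 1·18) = 5·29 − 8·18. So 29·5 + 18·(-8) = 1.
Scaling by 81 gives the particular solution (m, n) = (405, -648).
The general solution is m = 405 + 18k, n = -648 − 29k; taking k = -22 gives the smaller pair m = 9, n = -10.
Check: 29·9 + 18·(-10) = 261 − 180 = 81. ✓

m = 9, n = -10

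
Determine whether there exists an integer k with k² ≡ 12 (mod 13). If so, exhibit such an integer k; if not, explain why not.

Take k = 5. Then 5² = 25 = 1·13 + 12, so 5² ≡ 12 (mod 13).

k = 5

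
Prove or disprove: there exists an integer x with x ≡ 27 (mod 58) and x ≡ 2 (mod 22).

No such integer exists.

Both moduli are multiples of 2 = gcd(58, 22), so any solution would satisfy x ≡ 27 and x ≡ 2 modulo 2 simultaneously.
These are incompatible: 27 − 2 = 25 is not divisible by 2.
Therefore no such x exists.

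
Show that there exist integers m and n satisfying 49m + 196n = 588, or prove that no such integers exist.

m = 0, n = 3

Since gcd(49, 196) = 49 and 588 = 49·12, Bézout's identity guarantees a solution.
Dividing through by 49 reduces the equation to 1m + 4n = 12.
With a unit coefficient on m, (m, n) = (12, 0) is an immediate solution.
Subtracting 3·4 from m and adding 3·1 to n gives the tidier solution (0, 3).
Check: 49·0 + 196·3 = 0 + 588 = 588. ✓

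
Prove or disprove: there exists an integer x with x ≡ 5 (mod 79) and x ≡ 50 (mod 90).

x = 3560

gcd(79, 90) = 1, so the Chinese Remainder Theorem guarantees exactly one residue class mod 7110 satisfying both.
Write x = 5 + 79t and require 5 + 79t ≡ 50 (mod 90), i.e. 79t ≡ 45 (mod 90).
Since 79·49 = 3871 = 43·90 + 1, the inverse of 79 mod 90 is 49.
Therefore t ≡ 49·45 = 2205 ≡ 45 (mod 90).
With t = 45: x = 5 + 79·45 = 3560.
Indeed 3560 ≡ 5 (mod 79) and 3560 ≡ 50 (mod 90).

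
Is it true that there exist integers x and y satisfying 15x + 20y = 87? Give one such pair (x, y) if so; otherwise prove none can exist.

No such integers exist.

Both 15 and 20 are divisible by gcd(15, 20) = 5, hence so is any combination 15x + 20y.
But 87 is not a multiple of 5 (it leaves remainder 2).
So the equation is unsolvable over ℤ.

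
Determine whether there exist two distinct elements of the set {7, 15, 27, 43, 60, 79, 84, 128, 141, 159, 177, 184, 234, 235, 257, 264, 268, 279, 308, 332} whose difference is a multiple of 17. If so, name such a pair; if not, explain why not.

7 mod 17 = 7 and 177 mod 17 = 7, so 177 − 7 = 170 = 10·17.

Yes: 7 and 177.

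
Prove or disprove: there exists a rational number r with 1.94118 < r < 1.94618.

r = 35/18

Look for a denominator N such that an integer falls strictly between N·1.94118 and N·1.94618. N = 18 works: 18·1.94118 = 34.94124 < 35 < 35.03124 = 18·1.94618.
Dividing back, 1.94118 < 35/18 < 1.94618, and 35/18 is rational.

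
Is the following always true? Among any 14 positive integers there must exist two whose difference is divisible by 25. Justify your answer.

No, the set {98, 99, 100, 101, 102, 103, 104, 105, 106, 107, 108, 109, 110, 111} is a counterexample.

Try 14 consecutive integers, 98, 99, …, 111. Their remainders mod 25 are 23, 24, 0, 1, 2, 3, 4, 5, 6, 7, 8, 9, 10, 11 — pairwise different, as any 14 ≤ 25 consecutive integers have distinct residues.
The differences between them range over 1, …, 13, none of which is divisible by 25.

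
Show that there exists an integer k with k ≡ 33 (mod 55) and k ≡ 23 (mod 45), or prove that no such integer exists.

gcd(55, 45) = 5. A simultaneous solution exists iff 33 ≡ 23 (mod 5); here 33 mod 5 = 3 = 23 mod 5, so it does.
Write k = 33 + 55t. Then 55t ≡ 23 − 33 ≡ 35 (mod 45); dividing through by 5 gives 11t ≡ 7 (mod 9).
11 ≡ 2 (mod 9), so this reads 2t ≡ 7 (mod 9). Note 2·5 = 10 ≡ 1 (mod 9) (as 10 − 1 = 1·9), so 2⁻¹ ≡ 5.
Multiplying by 5: t ≡ 5·7 = 35 ≡ 8 (mod 9).
Then k = 33 + 55·8 = 473.
Verify: 473 = 8·55 + 33 and 473 = 10·45 + 23. ✓

k = 473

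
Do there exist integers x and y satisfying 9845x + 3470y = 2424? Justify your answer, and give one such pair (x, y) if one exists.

No, no such integers exist.

gcd(9845, 3470) = 5, so every integer of the form 9845x + 3470y is a multiple of 5.
But 2424 is not a multiple of 5 (it leaves remainder 4).
Hence no integers x, y satisfy the equation.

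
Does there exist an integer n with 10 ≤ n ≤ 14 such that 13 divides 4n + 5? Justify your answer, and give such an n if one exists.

For n = 10, 11, …, 14 the values of 4n + 5 modulo 13 are 6, 10, 1, 5, 9 respectively.
None is 0, so 13 never divides 4n + 5 on this range.

No such integer n in that range exists.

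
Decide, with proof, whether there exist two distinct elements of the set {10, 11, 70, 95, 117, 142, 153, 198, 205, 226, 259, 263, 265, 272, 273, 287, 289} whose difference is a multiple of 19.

No such pair exists.

Two integers differ by a multiple of 19 exactly when they have the same residue mod 19. The residues are 10↦10, 11↦11, 70↦13, 95↦0, 117↦3, 142↦9, 153↦1, 198↦8, 205↦15, 226↦17, 259↦12, 263↦16, 265↦18, 272↦6, 273↦7, 287↦2, 289↦4.
All 17 residues are distinct, so no two elements differ by a multiple of 19.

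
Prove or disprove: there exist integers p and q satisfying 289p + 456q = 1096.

289 and 456 are coprime, so 289p + 456q ranges over all of ℤ.
Run the Euclidean algorithm on 456 and 289: 456 = 1·289 + 167, 289 = 1·167 + 122, 167 = 1·122 + 45, 122 = 2·45 + 32, 45 = 1·32 + 13, 32 = 2·13 + 6, 13 = 2·6 + 1, 6 = 6·1 + 0.
Back-substituting, 1 = 13 − 2·6 = 13 − 2·(32 − 2·13) = −2·32 + 5·13 = −2·32 + 5·(45 − 1·32) = 5·45 − 7·32 = 5·45 − 7·(122 − 2·45) = −7·122 + 19·45 = −7·122 + 19·(167 − 1·122) = 19·167 − 26·122 = 19·167 − 26·(289 − 1·167) = −26·289 + 45·167 = −26·289 + 45·(456 − 1·289) = 45·456 − 71·289; that is, 289·(-71) + 456·45 = 1.
Scaling by 1096 gives the particular solution (p, q) = (-77816, 49320).
Adding 171·456 to p and subtracting 171·289 from q gives the tidier solution (160, -99).
Indeed 289·160 + 456·(-99) = 46240 − 45144 = 1096.

p = 160, q = -99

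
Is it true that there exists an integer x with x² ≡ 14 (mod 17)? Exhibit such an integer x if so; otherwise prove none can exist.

No, no such integer exists.

Since (17 − x)² ≡ x² (mod 17), it suffices to square x = 0, 1, …, 8: the residues are 0, 1, 4, 9, 16, 8, 2, 15, 13.
The set of squares mod 17 is therefore {0, 1, 2, 4, 8, 9, 13, 15, 16}, which does not contain 14.
Hence no integer x has x² ≡ 14 (mod 17).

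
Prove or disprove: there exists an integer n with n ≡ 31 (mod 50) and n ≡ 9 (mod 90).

No, no such integer exists.

Both moduli are multiples of 10 = gcd(50, 90), so any solution would satisfy n ≡ 31 and n ≡ 9 modulo 10 simultaneously.
These are incompatible: 31 − 9 = 22 is not divisible by 10.
Hence the system has no solution.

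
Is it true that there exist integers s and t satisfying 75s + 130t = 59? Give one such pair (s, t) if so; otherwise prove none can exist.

No, no such integers exist.

Both 75 and 130 are divisible by gcd(75, 130) = 5, hence so is any combination 75s + 130t.
But 59 is not a multiple of 5 (it leaves remainder 4).
Hence no integers s, t satisfy the equation.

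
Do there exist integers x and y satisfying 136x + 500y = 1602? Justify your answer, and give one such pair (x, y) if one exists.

Any value of 136x + 500y is a multiple of gcd(136, 500) = 4.
However 1602 leaves remainder 2 on division by 4.
Therefore 136x + 500y = 1602 has no solution in integers.

No, no such integers exist.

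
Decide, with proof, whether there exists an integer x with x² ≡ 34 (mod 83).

83 is prime, so by Euler's criterion 34 is a square mod 83 iff 34^((83−1)/2) = 34^41 ≡ 1 (mod 83).
Squaring successively (mod 83): 34^2 = 1156 ≡ 77; 34^4 ≡ 77² = 5929 ≡ 36; 34^8 ≡ 36² = 1296 ≡ 51; 34^16 ≡ 51² = 2601 ≡ 28; 34^32 ≡ 28² = 784 ≡ 37.
Since 41 = 32 + 8 + 1, 34^41 ≡ 37 · 51 · 34; multiplying out mod 83: 37·51 = 1887 ≡ 61, then 61·34 = 2074 ≡ 82. Thus 34^41 ≡ 82 ≡ −1 (mod 83).
By Euler's criterion 34 is a quadratic non-residue mod 83: no x satisfies x² ≡ 34 (mod 83).

No such integer exists.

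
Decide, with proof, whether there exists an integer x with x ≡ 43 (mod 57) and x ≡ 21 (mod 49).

x = 1981

Since 57 and 49 share no common factor, CRT says the pair of congruences has a solution (unique mod 2793).
Any solution of the first congruence is x = 43 + 57t; substituting into the second, 57t ≡ 21 − 43 ≡ 27 (mod 49).
57 ≡ 8 (mod 49), so this reads 8t ≡ 27 (mod 49). Note 8·43 = 344 ≡ 1 (mod 49) (as 344 − 1 = 7·49), so 8⁻¹ ≡ 43.
Multiplying by 43: t ≡ 43·27 = 1161 ≡ 34 (mod 49).
With t = 34: x = 43 + 57·34 = 1981.
Verify: 1981 = 34·57 + 43 and 1981 = 40·49 + 21. ✓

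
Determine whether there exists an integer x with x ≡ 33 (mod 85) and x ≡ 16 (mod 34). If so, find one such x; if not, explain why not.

x = 118

gcd(85, 34) = 17. A simultaneous solution exists iff 33 ≡ 16 (mod 17); here 33 mod 17 = 16 = 16 mod 17, so it does.
The integers ≡ 33 (mod 85) are 33, 118, …; their remainders mod 34 are 33, 16, so x = 118 is the first that is ≡ 16 (mod 34).
Check: 118 mod 85 = 33, 118 mod 34 = 16. ✓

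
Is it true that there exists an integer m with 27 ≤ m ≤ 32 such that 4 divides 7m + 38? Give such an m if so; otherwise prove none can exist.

m = 30

For m = 27, 28, 29 the values 227, 234, 241 are not multiples of 4. Try m = 30: 7·30 + 38 = 248 = 62·4, which is divisible by 4.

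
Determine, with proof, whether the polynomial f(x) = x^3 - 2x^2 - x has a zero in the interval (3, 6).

No such root exists.

f(3) = 6 and f(6) = 138, both positive, so a sign-change argument is unavailable; we show f keeps this sign on the whole interval.
Shift to the endpoint 3: with x = 3 + u (0 < u < 3), one computes f(3 + u) = u^3 + 7u^2 + 14u + 6.
The nonzero coefficients here are all positive, so for u > 0 every term is positive (or zero), and the constant term 6 is strictly positive.
Therefore f(x) > 0 throughout (3, 6), and f has no zero there.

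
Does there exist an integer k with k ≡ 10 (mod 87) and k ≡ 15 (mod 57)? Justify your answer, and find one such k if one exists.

Both moduli are multiples of 3 = gcd(87, 57), so any solution would satisfy k ≡ 10 and k ≡ 15 modulo 3 simultaneously.
But 10 mod 3 = 1 while 15 mod 3 = 0, a contradiction.
Therefore no such k exists.

There is no such integer.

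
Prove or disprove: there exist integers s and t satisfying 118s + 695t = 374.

Since gcd(118, 695) = 1, every integer is an integer combination of 118 and 695.
Euclidean algorithm: 695 = 5·118 + 105, 118 = 1·105 + 13, 105 = 8·13 + 1, 13 = 13·1 + 0.
Working back up the chain: 1 = 105 − 8·13 = 105 − 8·(118 − 1·105) = −8·118 + 9·105 = −8·118 + 9·(695 − 5·118) = 9·695 − 53·118. So 118·(-53) + 695·9 = 1.
Multiplying through by 374: s = (-53)·374 = -19822, t = 9·374 = 3366 is a solution.
Adding 29·695 to s and subtracting 29·118 from t gives the tidier solution (333, -56).
Check: 118·333 + 695·(-56) = 39294 − 38920 = 374. ✓

s = 333, t = -56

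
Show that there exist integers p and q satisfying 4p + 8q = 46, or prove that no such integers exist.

gcd(4, 8) = 4, so every integer of the form 4p + 8q is a multiple of 4.
But 46 is not a multiple of 4 (it leaves remainder 2).
Hence no integers p, q satisfy the equation.

There are no such integers.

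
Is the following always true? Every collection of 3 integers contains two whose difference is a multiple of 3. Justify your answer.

No; for instance {11, 12, 13} is a counterexample.

Try 3 consecutive integers, 11, 12, 13. Their remainders mod 3 are 2, 0, 1 — pairwise different, as any 3 ≤ 3 consecutive integers have distinct residues.
Any two of them differ by at most 2 < 3 and by at least 1, so no difference is a multiple of 3.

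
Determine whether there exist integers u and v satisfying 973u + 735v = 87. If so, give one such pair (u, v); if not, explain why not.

Both 973 and 735 are divisible by gcd(973, 735) = 7, hence so is any combination 973u + 735v.
But 87 is not a multiple of 7 (it leaves remainder 3).
Hence no integers u, v satisfy the equation.

No such integers exist.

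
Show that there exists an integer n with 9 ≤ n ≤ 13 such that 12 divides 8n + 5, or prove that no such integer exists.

For n = 9, 10, …, 13 the values of 8n + 5 modulo 12 are 5, 1, 9, 5, 1 respectively.
The residue 0 does not occur, so no n in [9, 13] makes 8n + 5 a multiple of 12.

No, no such integer n in that range exists.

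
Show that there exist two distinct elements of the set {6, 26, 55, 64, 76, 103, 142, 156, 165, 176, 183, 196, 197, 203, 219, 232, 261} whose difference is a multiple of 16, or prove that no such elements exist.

55 mod 16 = 7 and 103 mod 16 = 7, so 103 − 55 = 48 = 3·16.

The pair (55, 103) works.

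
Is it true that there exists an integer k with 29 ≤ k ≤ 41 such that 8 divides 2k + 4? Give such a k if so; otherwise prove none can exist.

k = 30

At k = 29 the value 62 is not a multiple of 8. k = 30 works, since 2·30 + 4 = 64 = 8·8.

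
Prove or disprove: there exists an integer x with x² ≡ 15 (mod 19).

Computing x² mod 19 for x = 0, 1, …, 9 (enough, by the symmetry x ↦ 19 − x) gives 0, 1, 4, 9, 16, 6, 17, 11, 7, 5.
The set of squares mod 19 is therefore {0, 1, 4, 5, 6, 7, 9, 11, 16, 17}, which does not contain 15.
Hence no integer x has x² ≡ 15 (mod 19).

There is no such integer.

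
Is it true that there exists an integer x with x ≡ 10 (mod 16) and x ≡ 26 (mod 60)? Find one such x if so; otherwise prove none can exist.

x = 26

gcd(16, 60) = 4. A simultaneous solution exists iff 10 ≡ 26 (mod 4); here 10 mod 4 = 2 = 26 mod 4, so it does.
Step through x = 10, 10 + 16, 10 + 2·16, …: the values 10, 26 reduce mod 60 to 10, 26. The value 26 hits 26.
Verify: 26 = 1·16 + 10 and 26 = 0·60 + 26. ✓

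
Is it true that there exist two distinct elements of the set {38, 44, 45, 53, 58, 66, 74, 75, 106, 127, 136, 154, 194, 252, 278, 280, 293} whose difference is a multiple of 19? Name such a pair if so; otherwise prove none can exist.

No such pair exists.

Residues mod 19: 38↦0, 44↦6, 45↦7, 53↦15, 58↦1, 66↦9, 74↦17, 75↦18, 106↦11, 127↦13, 136↦3, 154↦2, 194↦4, 252↦5, 278↦12, 280↦14, 293↦8.
All 17 residues are distinct, so no two elements differ by a multiple of 19.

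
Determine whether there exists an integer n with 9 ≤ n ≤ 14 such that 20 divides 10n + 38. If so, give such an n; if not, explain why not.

No, no such integer n in that range exists.

For n = 9, 10, …, 14 the values of 10n + 38 modulo 20 are 8, 18, 8, 18, 8, 18 respectively.
Since 0 is absent from this list, 20 ∤ 10n + 38 for every n with 9 ≤ n ≤ 14.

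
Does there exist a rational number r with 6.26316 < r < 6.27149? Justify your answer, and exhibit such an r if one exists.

r = 94/15

Multiplying by 15: 15·6.26316 = 93.94740 and 15·6.27149 = 94.07235, so the integer 94 lies strictly between them.
So r = 94/15 works: it is a ratio of integers, and dividing 15·6.26316 < 94 < 15·6.27149 through by 15 gives 6.26316 < 94/15 < 6.27149.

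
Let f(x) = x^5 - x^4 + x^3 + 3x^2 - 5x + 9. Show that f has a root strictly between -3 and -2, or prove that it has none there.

f has no root in that interval.

The endpoint values f(-3) = -300 and f(-2) = -25 are both negative. Claim: f(x) < 0 for every x in (-3, -2).
Substitute x = -2 − u, where 0 < u < 1 on the interval. Expanding, f(-2 − u) = -u^5 - 11u^4 - 49u^3 - 107u^2 - 107u - 25.
The nonzero coefficients here are all negative, so for u > 0 every term is negative (or zero), and the constant term -25 is strictly negative.
Therefore f(x) < 0 throughout (-3, -2), and f has no zero there.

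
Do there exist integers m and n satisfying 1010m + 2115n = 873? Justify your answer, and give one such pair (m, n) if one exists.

Both 1010 and 2115 are divisible by gcd(1010, 2115) = 5, hence so is any combination 1010m + 2115n.
However 873 leaves remainder 3 on division by 5.
Hence no integers m, n satisfy the equation.

There are no such integers.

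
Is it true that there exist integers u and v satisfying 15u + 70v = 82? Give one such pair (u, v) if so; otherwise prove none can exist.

Both 15 and 70 are divisible by gcd(15, 70) = 5, hence so is any combination 15u + 70v.
However 82 leaves remainder 2 on division by 5.
Therefore 15u + 70v = 82 has no solution in integers.

No, no such integers exist.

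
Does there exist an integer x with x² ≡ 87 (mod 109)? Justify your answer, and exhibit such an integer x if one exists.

x = 95

Take x = 95. Then 95² = 9025 = 82·109 + 87, so 95² ≡ 87 (mod 109).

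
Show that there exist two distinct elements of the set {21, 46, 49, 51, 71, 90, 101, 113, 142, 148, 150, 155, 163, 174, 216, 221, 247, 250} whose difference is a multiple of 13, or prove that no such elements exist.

Reduce each element mod 13: 21↦8, 46↦7, 49↦10, 51↦12, 71↦6, 90↦12, 101↦10, 113↦9, 142↦12, 148↦5, 150↦7, 155↦12, 163↦7, 174↦5, 216↦8, 221↦0, 247↦0, 250↦3. The residue 8 repeats (at 21 and 216), and 216 − 21 = 195 = 15·13.

21 and 216 are such a pair.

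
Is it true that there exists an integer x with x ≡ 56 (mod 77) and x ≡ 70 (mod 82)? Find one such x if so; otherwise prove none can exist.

gcd(77, 82) = 1, so the Chinese Remainder Theorem guarantees exactly one residue class mod 6314 satisfying both.
Write x = 56 + 77t and require 56 + 77t ≡ 70 (mod 82), i.e. 77t ≡ 14 (mod 82).
To invert 77 modulo 82: 82 = 1·77 + 5, 77 = 15·5 + 2, 5 = 2·2 + 1, 2 = 2·1 + 0, and unwinding, 1 = 5 − 2·2 = 5 − 2·(77 − 15·5) = −2·77 + 31·5 = −2·77 + 31·(82 − 1·77) = 31·82 − 33·77. Thus 77⁻¹ ≡ -33 ≡ 49 (mod 82).
Multiplying by 49: t ≡ 49·14 = 686 ≡ 30 (mod 82).
Taking t = 30 gives x = 56 + 77·30 = 2366.
Verify: 2366 = 30·77 + 56 and 2366 = 28·82 + 70. ✓

x = 2366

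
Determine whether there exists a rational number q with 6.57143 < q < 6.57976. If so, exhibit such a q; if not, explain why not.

q = 125/19

Multiplying by 19: 19·6.57143 = 124.85717 and 19·6.57976 = 125.01544, so the integer 125 lies strictly between them.
Hence 125/19 is a rational number with 6.57143 < 125/19 < 6.57976.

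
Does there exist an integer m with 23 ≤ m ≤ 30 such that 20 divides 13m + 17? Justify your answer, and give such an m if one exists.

The values of 13m + 17 for m = 23, 24, …, 30 are 316, 329, 342, 355, 368, 381, 394, 407; reduced mod 20 these are 16, 9, 2, 15, 8, 1, 14, 7.
None is 0, so 20 never divides 13m + 17 on this range.

No, no such integer m in that range exists.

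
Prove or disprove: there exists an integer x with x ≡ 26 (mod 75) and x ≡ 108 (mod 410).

Reduce both congruences modulo 5, which divides 75 and 410: they say x ≡ 26 (mod 5) and x ≡ 108 (mod 5).
But 26 mod 5 = 1 while 108 mod 5 = 3, a contradiction.
Hence the system has no solution.

No, no such integer exists.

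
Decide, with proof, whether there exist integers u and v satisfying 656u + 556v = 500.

u = 5, v = -5

Since gcd(656, 556) = 4 and 500 = 4·125, Bézout's identity guarantees a solution.
Dividing through by 4 reduces the equation to 164u + 139v = 125.
Dividing repeatedly: 164 = 1·139 + 25, 139 = 5·25 + 14, 25 = 1·14 + 11, 14 = 1·11 + 3, 11 = 3·3 + 2, 3 = 1·2 + 1, 2 = 2·1 + 0.
Working back up the chain: 1 = 3 − 1·2 = 3 − (11 − 3·3) = −11 + 4·3 = −11 + 4·(14 − 1·11) = 4·14 − 5·11 = 4·14 − 5·(25 − 1·14) = −5·25 + 9·14 = −5·25 + 9·(139 − 5·25) = 9·139 − 50·25 = 9·139 − 50·(164 − 1·139) = −50·164 + 59·139. So 164·(-50) + 139·59 = 1.
Multiplying through by 125: u = (-50)·125 = -6250, v = 59·125 = 7375 is a solution.
The general solution is u = -6250 + 139k, v = 7375 − 164k; taking k = 45 gives the smaller pair u = 5, v = -5.
Check: 656·5 + 556·(-5) = 3280 − 2780 = 500. ✓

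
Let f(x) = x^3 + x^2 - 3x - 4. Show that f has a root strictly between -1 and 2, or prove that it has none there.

Such a root exists.

f(-1) = -1 and f(2) = 2, which have opposite signs.
As a polynomial, f is continuous on every closed interval.
By the Intermediate Value Theorem, f takes the value 0 somewhere in the open interval.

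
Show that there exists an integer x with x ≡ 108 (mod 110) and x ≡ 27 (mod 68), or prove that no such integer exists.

There is no such integer.

Both moduli are multiples of 2 = gcd(110, 68), so any solution would satisfy x ≡ 108 and x ≡ 27 modulo 2 simultaneously.
However 108 ≡ 0 and 27 ≡ 1 (mod 2), and 0 ≠ 1.
Hence the system has no solution.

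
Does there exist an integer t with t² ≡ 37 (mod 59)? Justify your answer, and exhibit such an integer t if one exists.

There is no such integer.

Apply Euler's criterion with the prime 59: 37 is a quadratic residue iff 37^29 ≡ 1 (mod 59), and a non-residue iff it is ≡ −1.
Repeated squaring mod 59: 37^2 = 1369 ≡ 12; 37^4 ≡ 12² = 144 ≡ 26; 37^8 ≡ 26² = 676 ≡ 27; 37^16 ≡ 27² = 729 ≡ 21.
Since 29 = 16 + 8 + 4 + 1, 37^29 ≡ 21 · 27 · 26 · 37; multiplying out mod 59: 21·27 = 567 ≡ 36, then 36·26 = 936 ≡ 51, then 51·37 = 1887 ≡ 58. Thus 37^29 ≡ 58 ≡ −1 (mod 59).
The value −1 means 37 is a non-residue modulo 59, so t² ≡ 37 (mod 59) is impossible.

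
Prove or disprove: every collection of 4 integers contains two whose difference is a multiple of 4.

No; for instance {12, 13, 14, 15} is a counterexample.

Try 4 consecutive integers, 12, 13, 14, 15. Their remainders mod 4 are 0, 1, 2, 3 — pairwise different, as any 4 ≤ 4 consecutive integers have distinct residues.
No two share a residue, so no pair has difference divisible by 4; the claim fails for this set.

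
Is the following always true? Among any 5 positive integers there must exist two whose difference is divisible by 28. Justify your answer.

No; for instance {46, 47, 48, 49, 50} is a counterexample.

Consider the 5 integers 46, 47, …, 50. They lie in distinct residue classes modulo 28, since 5 ≤ 28.
Any two of them differ by at most 4 < 28 and by at least 1, so no difference is a multiple of 28.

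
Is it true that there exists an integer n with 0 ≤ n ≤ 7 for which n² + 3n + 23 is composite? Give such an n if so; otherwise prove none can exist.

At n = 4: 4² + 3·4 + 23 = 51 = 3·17, which is composite.

n = 4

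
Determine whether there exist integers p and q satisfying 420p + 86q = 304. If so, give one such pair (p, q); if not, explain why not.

p = 4, q = -16

Since gcd(420, 86) = 2 and 304 = 2·152, Bézout's identity guarantees a solution.
Dividing through by 2 reduces the equation to 210p + 43q = 152.
Dividing repeatedly: 210 = 4·43 + 38, 43 = 1·38 + 5, 38 = 7·5 + 3, 5 = 1·3 + 2, 3 = 1·2 + 1, 2 = 2·1 + 0.
Unwinding: 1 = 3 − 1·2 = 3 − (5 − 1·3) = −5 + 2·3 = −5 + 2·(38 − 7·5) = 2·38 − 15·5 = 2·38 − 15·(43 − 1·38) = −15·43 + 17·38 = −15·43 + 17·(210 − 4·43) = 17·210 − 83·43, i.e. 210·17 + 43·(-83) = 1.
Multiplying through by 152: p = 17·152 = 2584, q = (-83)·152 = -12616 is a solution.
Shifting by a multiple of (43, −210) keeps it a solution: p = 2584 − 60·43 = 4, q = -12616 + 60·210 = -16.
Indeed 420·4 + 86·(-16) = 1680 − 1376 = 304.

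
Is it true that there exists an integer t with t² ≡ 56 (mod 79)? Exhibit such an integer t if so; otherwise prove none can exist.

No such integer exists.

Apply Euler's criterion with the prime 79: 56 is a quadratic residue iff 56^39 ≡ 1 (mod 79), and a non-residue iff it is ≡ −1.
Repeated squaring mod 79: 56^2 = 3136 ≡ 55; 56^4 ≡ 55² = 3025 ≡ 23; 56^8 ≡ 23² = 529 ≡ 55; 56^16 ≡ 55² = 3025 ≡ 23; 56^32 ≡ 23² = 529 ≡ 55.
Since 39 = 32 + 4 + 2 + 1, 56^39 ≡ 55 · 23 · 55 · 56; multiplying out mod 79: 55·23 = 1265 ≡ 1, then 1·55 = 55 ≡ 55, then 55·56 = 3080 ≡ 78. Thus 56^39 ≡ 78 ≡ −1 (mod 79).
The value −1 means 56 is a non-residue modulo 79, so t² ≡ 56 (mod 79) is impossible.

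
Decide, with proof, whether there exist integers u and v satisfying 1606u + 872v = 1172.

u = 358, v = -658

Since gcd(1606, 872) = 2 and 1172 = 2·586, Bézout's identity guarantees a solution.
Dividing through by 2 reduces the equation to 803u + 436v = 586.
Dividing repeatedly: 803 = 1·436 + 367, 436 = 1·367 + 69, 367 = 5·69 + 22, 69 = 3·22 + 3, 22 = 7·3 + 1, 3 = 3·1 + 0.
Working back up the chain: 1 = 22 − 7·3 = 22 − 7·(69 − 3·22) = −7·69 + 22·22 = −7·69 + 22·(367 − 5·69) = 22·367 − 117·69 = 22·367 − 117·(436 − 1·367) = −117·436 + 139·367 = −117·436 + 139·(803 − 1·436) = 139·803 − 256·436. So 803·139 + 436·(-256) = 1.
Scaling by 586 gives the particular solution (u, v) = (81454, -150016).
Shifting by a multiple of (436, −803) keeps it a solution: u = 81454 − 186·436 = 358, v = -150016 + 186·803 = -658.
Check: 1606·358 + 872·(-658) = 574948 − 573776 = 1172. ✓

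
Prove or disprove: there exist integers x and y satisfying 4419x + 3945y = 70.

No such integers exist.

Both 4419 and 3945 are divisible by gcd(4419, 3945) = 3, hence so is any combination 4419x + 3945y.
But 70 is not a multiple of 3 (it leaves remainder 1).
Hence no integers x, y satisfy the equation.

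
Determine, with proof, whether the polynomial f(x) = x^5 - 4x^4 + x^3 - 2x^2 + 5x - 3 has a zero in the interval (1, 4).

Such a root exists.

f(1) = -2 and f(4) = 49, which have opposite signs.
f is continuous everywhere (it is a polynomial), in particular on [1, 4].
By the Intermediate Value Theorem, f takes the value 0 somewhere in the open interval.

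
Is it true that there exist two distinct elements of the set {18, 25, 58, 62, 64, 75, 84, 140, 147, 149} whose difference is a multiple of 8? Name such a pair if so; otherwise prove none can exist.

The pair (18, 58) works.

Both 18 and 58 leave remainder 2 on division by 8; their difference 40 = 5·8 is a multiple of 8.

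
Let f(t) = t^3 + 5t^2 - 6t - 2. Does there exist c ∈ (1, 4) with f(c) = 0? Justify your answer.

f(1) = -2 and f(4) = 118, which have opposite signs.
As a polynomial, f is continuous on every closed interval.
So by the Intermediate Value Theorem there is a c strictly between 1 and 4 with f(c) = 0.

Yes, f has a root in the interval.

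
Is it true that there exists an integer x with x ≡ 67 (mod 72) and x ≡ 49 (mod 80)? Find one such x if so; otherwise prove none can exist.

No such integer exists.

gcd(72, 80) = 8. If x ≡ 67 (mod 72) and x ≡ 49 (mod 80), then x ≡ 67 (mod 8) and x ≡ 49 (mod 8).
These are incompatible: 67 − 49 = 18 is not divisible by 8.
Therefore no such x exists.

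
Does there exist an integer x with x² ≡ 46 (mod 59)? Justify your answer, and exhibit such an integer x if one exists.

x = 39

Take x = 39. Then 39² = 1521 = 25·59 + 46, so 39² ≡ 46 (mod 59).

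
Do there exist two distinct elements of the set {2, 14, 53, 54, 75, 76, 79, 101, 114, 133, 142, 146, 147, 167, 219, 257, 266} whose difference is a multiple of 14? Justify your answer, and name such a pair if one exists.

Reduce each element mod 14: 2↦2, 14↦0, 53↦11, 54↦12, 75↦5, 76↦6, 79↦9, 101↦3, 114↦2, 133↦7, 142↦2, 146↦6, 147↦7, 167↦13, 219↦9, 257↦5, 266↦0. The residue 2 repeats (at 2 and 114), and 114 − 2 = 112 = 8·14.

Yes: 2 and 114.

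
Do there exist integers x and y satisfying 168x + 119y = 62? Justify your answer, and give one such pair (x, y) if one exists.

No, no such integers exist.

Both 168 and 119 are divisible by gcd(168, 119) = 7, hence so is any combination 168x + 119y.
But 62 is not a multiple of 7 (it leaves remainder 6).
Therefore 168x + 119y = 62 has no solution in integers.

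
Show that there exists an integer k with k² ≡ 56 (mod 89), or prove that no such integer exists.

No, no such integer exists.

89 is prime, so by Euler's criterion 56 is a square mod 89 iff 56^((89−1)/2) = 56^44 ≡ 1 (mod 89).
Repeated squaring mod 89: 56^2 = 3136 ≡ 21; 56^4 ≡ 21² = 441 ≡ 85; 56^8 ≡ 85² = 7225 ≡ 16; 56^16 ≡ 16² = 256 ≡ 78; 56^32 ≡ 78² = 6084 ≡ 32.
Since 44 = 32 + 8 + 4, 56^44 ≡ 32 · 16 · 85; multiplying out mod 89: 32·16 = 512 ≡ 67, then 67·85 = 5695 ≡ 88. Thus 56^44 ≡ 88 ≡ −1 (mod 89).
By Euler's criterion 56 is a quadratic non-residue mod 89: no k satisfies k² ≡ 56 (mod 89).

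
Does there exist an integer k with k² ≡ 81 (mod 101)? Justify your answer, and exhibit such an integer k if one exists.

k = 9

Take k = 9. Then 9² = 81, and since 0 ≤ 81 < 101 this is already reduced: 9² ≡ 81 (mod 101).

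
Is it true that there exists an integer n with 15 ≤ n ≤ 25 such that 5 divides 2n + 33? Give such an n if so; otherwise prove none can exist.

At n = 15 the value 63 is not a multiple of 5. n = 16 works, since 2·16 + 33 = 65 = 13·5.

n = 16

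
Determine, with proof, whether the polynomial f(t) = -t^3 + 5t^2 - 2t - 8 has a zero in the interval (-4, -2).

No.

f(-4) = 144 and f(-2) = 24, both positive, so a sign-change argument is unavailable; we show f keeps this sign on the whole interval.
Shift to the endpoint -2: with t = -2 − u (0 < u < 2), one computes f(-2 − u) = u^3 + 11u^2 + 34u + 24.
All 4 nonzero coefficients of this polynomial in u are positive; hence for u > 0 the value is a sum of positive terms (the constant 24 among them).
Therefore f(t) > 0 throughout (-4, -2), and f has no zero there.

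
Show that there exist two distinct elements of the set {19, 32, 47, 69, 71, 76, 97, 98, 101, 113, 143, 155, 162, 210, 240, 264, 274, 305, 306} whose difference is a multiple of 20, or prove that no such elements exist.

There is no such pair.

Two integers differ by a multiple of 20 exactly when they have the same residue mod 20. The residues are 19↦19, 32↦12, 47↦7, 69↦9, 71↦11, 76↦16, 97↦17, 98↦18, 101↦1, 113↦13, 143↦3, 155↦15, 162↦2, 210↦10, 240↦0, 264↦4, 274↦14, 305↦5, 306↦6.
These 19 residues are pairwise different, hence no difference of two elements is divisible by 20.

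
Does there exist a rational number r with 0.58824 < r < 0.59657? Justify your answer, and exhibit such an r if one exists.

Multiplying by 22: 22·0.58824 = 12.94128 and 22·0.59657 = 13.12454, so the integer 13 lies strictly between them.
Hence 13/22 is a rational number with 0.58824 < 13/22 < 0.59657.

r = 13/22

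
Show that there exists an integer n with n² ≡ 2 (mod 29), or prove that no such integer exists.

29 is prime, so by Euler's criterion 2 is a square mod 29 iff 2^((29−1)/2) = 2^14 ≡ 1 (mod 29).
Repeated squaring mod 29: 2^2 = 4 ≡ 4; 2^4 ≡ 4² = 16 ≡ 16; 2^8 ≡ 16² = 256 ≡ 24.
Since 14 = 8 + 4 + 2, 2^14 ≡ 24 · 16 · 4; multiplying out mod 29: 24·16 = 384 ≡ 7, then 7·4 = 28 ≡ 28. Thus 2^14 ≡ 28 ≡ −1 (mod 29).
By Euler's criterion 2 is a quadratic non-residue mod 29: no n satisfies n² ≡ 2 (mod 29).

No such integer exists.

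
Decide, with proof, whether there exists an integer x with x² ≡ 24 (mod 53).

x = 17 works: 17² = 289, and 289 − 24 = 265 = 5·53.

x = 17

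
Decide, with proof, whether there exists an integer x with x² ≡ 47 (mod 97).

x = 85

x = 85 works: 85² = 7225, and 7225 − 47 = 7178 = 74·97.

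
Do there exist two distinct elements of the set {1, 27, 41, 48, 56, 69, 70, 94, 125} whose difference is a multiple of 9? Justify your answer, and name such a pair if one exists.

There is no such pair.

Reduce each element modulo 9: 1↦1, 27↦0, 41↦5, 48↦3, 56↦2, 69↦6, 70↦7, 94↦4, 125↦8.
All 9 residues are distinct, so no two elements differ by a multiple of 9.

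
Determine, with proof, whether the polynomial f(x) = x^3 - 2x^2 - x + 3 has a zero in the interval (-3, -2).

No.

The endpoint values f(-3) = -39 and f(-2) = -11 are both negative. Claim: f(x) < 0 for every x in (-3, -2).
Shift to the endpoint -2: with x = -2 − u (0 < u < 1), one computes f(-2 − u) = -u^3 - 8u^2 - 19u - 11.
All 4 nonzero coefficients of this polynomial in u are negative; hence for u > 0 the value is a sum of negative terms (the constant -11 among them).
So f is strictly negative on (-3, -2); no root exists in the interval.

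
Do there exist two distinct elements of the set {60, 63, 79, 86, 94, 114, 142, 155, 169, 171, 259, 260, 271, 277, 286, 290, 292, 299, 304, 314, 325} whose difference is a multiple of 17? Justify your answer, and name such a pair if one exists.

Reduce each element mod 17: 60↦9, 63↦12, 79↦11, 86↦1, 94↦9, 114↦12, 142↦6, 155↦2, 169↦16, 171↦1, 259↦4, 260↦5, 271↦16, 277↦5, 286↦14, 290↦1, 292↦3, 299↦10, 304↦15, 314↦8, 325↦2. The residue 9 repeats (at 60 and 94), and 94 − 60 = 34 = 2·17.

The pair (60, 94) works.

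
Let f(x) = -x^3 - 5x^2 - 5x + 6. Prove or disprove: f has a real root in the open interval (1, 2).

The endpoint values f(1) = -5 and f(2) = -32 are both negative. Claim: f(x) < 0 for every x in (1, 2).
Shift to the endpoint 1: with x = 1 + u (0 < u < 1), one computes f(1 + u) = -u^3 - 8u^2 - 18u - 5.
All 4 nonzero coefficients of this polynomial in u are negative; hence for u > 0 the value is a sum of negative terms (the constant -5 among them).
Therefore f(x) < 0 throughout (1, 2), and f has no zero there.

f has no root in that interval.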